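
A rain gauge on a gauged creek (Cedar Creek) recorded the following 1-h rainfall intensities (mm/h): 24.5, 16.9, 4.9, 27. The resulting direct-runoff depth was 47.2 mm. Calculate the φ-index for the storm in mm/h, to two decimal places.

Only the 3 blocks with intensity above φ contribute runoff: 24.5, 16.9, 27 mm/h.
Σ(I−φ)·Δt = d  ⇒  (24.5+16.9+27 − 3φ)·1 = 47.2
φ = (68.40 − 47.2/1) / 3 = 7.07 mm/h.

φ ≈ 7.07 mm/h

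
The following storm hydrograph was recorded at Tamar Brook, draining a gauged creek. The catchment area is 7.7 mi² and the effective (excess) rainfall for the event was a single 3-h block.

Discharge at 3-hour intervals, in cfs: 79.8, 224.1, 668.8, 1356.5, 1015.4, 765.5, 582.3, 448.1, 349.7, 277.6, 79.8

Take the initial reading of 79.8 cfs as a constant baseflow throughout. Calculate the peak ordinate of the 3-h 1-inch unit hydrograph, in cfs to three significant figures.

Direct runoff: 0.0, 144.3, 589.0, 1276.7, 935.6, 685.7, 502.5, 368.3, 269.9, 197.8, 0.0 cfs; ΣQ_DR = 4970 cfs, peak = 1276.7 cfs.
Runoff depth d = ΣQ_DR·Δt / A = 4970 × 10800 / (7.7 mi²) = 3.000 in.
The 1-inch UH is the DRH scaled by (1 in)/d, so U_p = 1276.7 × 1/3.000 = 426 cfs.

U_p ≈ 426 cfs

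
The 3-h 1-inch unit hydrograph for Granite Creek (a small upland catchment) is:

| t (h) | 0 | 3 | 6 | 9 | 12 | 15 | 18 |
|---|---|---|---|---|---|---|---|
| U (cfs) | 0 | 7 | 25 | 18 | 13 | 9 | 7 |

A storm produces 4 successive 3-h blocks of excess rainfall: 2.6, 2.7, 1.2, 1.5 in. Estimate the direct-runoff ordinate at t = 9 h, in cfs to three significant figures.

By discrete convolution, Q_j = Σ (P_i / 1 in) · U_{j−i}.
At t = 9 h (j=3): Q = (2.6/1)·18 + (2.7/1)·25 + (1.2/1)·7 + (1.5/1)·0 = 123 cfs.

Q ≈ 123 cfs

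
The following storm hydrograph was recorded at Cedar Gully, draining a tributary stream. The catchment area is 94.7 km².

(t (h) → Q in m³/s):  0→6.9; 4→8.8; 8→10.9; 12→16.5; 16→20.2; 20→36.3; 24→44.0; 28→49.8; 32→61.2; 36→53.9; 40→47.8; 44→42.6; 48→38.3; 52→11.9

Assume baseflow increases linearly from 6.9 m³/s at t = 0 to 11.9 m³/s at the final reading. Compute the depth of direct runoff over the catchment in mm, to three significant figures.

d ≈ 48.3 mm

Direct runoff: 0.00, 1.52, 3.23, 8.45, 11.76, 27.48, 34.79, 40.21, 51.22, 43.54, 37.05, 31.47, 26.78, 0.00 m³/s; ΣQ_DR = 317.5 m³/s.
V = ΣQ_DR · Δt = 317.5 × 14400 s = 4.572 × 10^6 m³.
Over A = 94.7 km², depth = V / A = 48.3 mm.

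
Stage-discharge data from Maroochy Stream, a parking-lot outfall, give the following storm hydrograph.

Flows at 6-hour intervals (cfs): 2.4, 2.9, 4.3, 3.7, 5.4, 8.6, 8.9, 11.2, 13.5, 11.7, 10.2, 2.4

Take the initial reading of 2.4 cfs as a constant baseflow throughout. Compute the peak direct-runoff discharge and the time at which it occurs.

Q_p = 11.1 cfs at t = 48 h

Subtracting baseflow gives direct-runoff ordinates: 0.0, 0.5, 1.9, 1.3, 3.0, 6.2, 6.5, 8.8, 11.1, 9.3, 7.8, 0.0 cfs.
The maximum is 11.1 cfs, occurring at the reading for t = 48 h.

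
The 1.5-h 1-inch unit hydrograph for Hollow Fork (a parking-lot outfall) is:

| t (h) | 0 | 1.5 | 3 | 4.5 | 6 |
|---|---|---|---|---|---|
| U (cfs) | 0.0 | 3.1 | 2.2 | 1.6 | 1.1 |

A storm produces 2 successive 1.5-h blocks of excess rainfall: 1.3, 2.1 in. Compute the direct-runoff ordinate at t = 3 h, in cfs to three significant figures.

By discrete convolution, Q_j = Σ (P_i / 1 in) · U_{j−i}.
At t = 3 h (j=2): Q = (1.3/1)·2.2 + (2.1/1)·3.1 = 9.37 cfs.

Q ≈ 9.37 cfs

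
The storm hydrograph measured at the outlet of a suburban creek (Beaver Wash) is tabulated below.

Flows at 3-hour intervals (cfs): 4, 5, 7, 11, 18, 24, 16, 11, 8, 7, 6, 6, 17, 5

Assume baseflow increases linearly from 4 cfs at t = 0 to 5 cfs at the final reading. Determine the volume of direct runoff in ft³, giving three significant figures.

Direct-runoff ordinates (Q − Q_b): 0.00, 0.92, 2.85, 6.77, 13.69, 19.62, 11.54, 6.46, 3.38, 2.31, 1.23, 1.15, 12.08, 0.00 cfs.
ΣQ_DR = 82.00 cfs.
With Δt = 3 h = 10800 s, V = ΣQ_DR · Δt = 82.00 × 10800 = 8.86 × 10^5 ft³.

V ≈ 8.86 × 10^5 ft³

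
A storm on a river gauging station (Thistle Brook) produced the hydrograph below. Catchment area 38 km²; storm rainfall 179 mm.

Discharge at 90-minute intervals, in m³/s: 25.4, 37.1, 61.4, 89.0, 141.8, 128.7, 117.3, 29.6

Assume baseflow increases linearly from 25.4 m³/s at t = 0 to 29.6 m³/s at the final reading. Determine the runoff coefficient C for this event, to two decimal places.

C ≈ 0.33

ΣQ_DR = 410.3 m³/s; V = ΣQ_DR·Δt = 2.216 × 10^6 m³.
Runoff depth d = V / A = 58.31 mm.
C = d / P = 58.31 / 179 = 0.33.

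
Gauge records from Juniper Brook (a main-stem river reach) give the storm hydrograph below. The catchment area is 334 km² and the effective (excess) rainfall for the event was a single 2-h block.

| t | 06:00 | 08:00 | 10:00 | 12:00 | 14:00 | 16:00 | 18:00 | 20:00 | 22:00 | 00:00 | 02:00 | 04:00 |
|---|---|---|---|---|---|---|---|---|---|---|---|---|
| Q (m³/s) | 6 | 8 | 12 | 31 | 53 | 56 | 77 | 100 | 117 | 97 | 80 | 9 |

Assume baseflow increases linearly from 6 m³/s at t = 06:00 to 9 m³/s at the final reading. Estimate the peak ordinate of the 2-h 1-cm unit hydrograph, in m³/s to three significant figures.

U_p ≈ 90.8 m³/s

Direct runoff: 0.00, 1.73, 5.45, 24.18, 45.91, 48.64, 69.36, 92.09, 108.82, 88.55, 71.27, 0.00 m³/s; ΣQ_DR = 556.0 m³/s, peak = 108.82 m³/s.
Runoff depth d = ΣQ_DR·Δt / A = 556.0 × 7200 / (334 km²) = 11.99 mm.
The 1-cm UH is the DRH scaled by (10 mm)/d, so U_p = 108.82 × 10/11.99 = 90.8 m³/s.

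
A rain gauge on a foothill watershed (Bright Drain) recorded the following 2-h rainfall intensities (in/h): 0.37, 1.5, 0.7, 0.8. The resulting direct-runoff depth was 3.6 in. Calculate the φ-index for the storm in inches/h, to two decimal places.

Only the 3 blocks with intensity above φ contribute runoff: 1.5, 0.7, 0.8 in/h.
Σ(I−φ)·Δt = d  ⇒  (1.5+0.7+0.8 − 3φ)·2 = 3.6
φ = (3.000 − 3.6/2) / 3 = 0.40 in/h.

φ ≈ 0.40 in/h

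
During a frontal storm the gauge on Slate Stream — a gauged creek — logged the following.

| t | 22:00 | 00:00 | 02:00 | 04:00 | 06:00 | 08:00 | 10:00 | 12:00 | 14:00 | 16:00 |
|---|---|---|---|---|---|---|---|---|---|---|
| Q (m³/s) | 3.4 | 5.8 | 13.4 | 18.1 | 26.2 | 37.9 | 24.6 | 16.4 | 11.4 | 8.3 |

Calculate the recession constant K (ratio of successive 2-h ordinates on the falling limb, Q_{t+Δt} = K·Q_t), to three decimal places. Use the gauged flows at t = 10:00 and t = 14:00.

K ≈ 0.681

Using the recession-limb readings at t = 10:00 and t = 14:00: Q falls from 24.6 to 11.4 m³/s over 2 intervals.
K = (Q₂/Q₁)^(1/2) = (11.4/24.6)^(1/2) = 0.681.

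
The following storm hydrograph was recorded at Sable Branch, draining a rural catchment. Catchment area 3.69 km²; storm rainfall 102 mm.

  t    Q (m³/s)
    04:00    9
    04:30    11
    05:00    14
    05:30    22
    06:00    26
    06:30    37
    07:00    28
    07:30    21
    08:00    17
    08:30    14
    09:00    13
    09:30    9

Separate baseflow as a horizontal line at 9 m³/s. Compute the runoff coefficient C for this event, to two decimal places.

C ≈ 0.54

ΣQ_DR = 113.0 m³/s; V = ΣQ_DR·Δt = 2.034 × 10^5 m³.
Runoff depth d = V / A = 55.12 mm.
C = d / P = 55.12 / 102 = 0.54.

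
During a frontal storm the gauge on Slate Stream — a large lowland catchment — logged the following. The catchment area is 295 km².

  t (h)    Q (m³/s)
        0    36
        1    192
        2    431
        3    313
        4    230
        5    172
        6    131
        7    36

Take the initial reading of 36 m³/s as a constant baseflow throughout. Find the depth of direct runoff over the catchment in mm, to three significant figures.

d ≈ 15.3 mm

Direct runoff: 0.0, 156.0, 395.0, 277.0, 194.0, 136.0, 95.0, 0.0 m³/s; ΣQ_DR = 1253 m³/s.
V = ΣQ_DR · Δt = 1253 × 3600 s = 4.511 × 10^6 m³.
Over A = 295 km², depth = V / A = 15.3 mm.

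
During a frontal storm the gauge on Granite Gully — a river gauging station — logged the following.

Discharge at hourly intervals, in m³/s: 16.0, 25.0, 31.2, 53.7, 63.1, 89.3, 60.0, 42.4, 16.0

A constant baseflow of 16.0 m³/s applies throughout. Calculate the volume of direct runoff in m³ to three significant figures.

Direct-runoff ordinates (Q − Q_b): 0.0, 9.0, 15.2, 37.7, 47.1, 73.3, 44.0, 26.4, 0.0 m³/s.
ΣQ_DR = 252.7 m³/s.
With Δt = 1 h = 3600 s, V = ΣQ_DR · Δt = 252.7 × 3600 = 9.10 × 10^5 m³.

V ≈ 9.10 × 10^5 m³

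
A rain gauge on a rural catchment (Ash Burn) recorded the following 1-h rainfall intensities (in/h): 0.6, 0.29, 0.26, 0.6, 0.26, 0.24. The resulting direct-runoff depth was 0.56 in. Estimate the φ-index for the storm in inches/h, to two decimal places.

φ ≈ 0.32 in/h

Only the 2 blocks with intensity above φ contribute runoff: 0.6, 0.6 in/h.
Σ(I−φ)·Δt = d  ⇒  (0.6+0.6 − 2φ)·1 = 0.56
φ = (1.200 − 0.56/1) / 2 = 0.32 in/h.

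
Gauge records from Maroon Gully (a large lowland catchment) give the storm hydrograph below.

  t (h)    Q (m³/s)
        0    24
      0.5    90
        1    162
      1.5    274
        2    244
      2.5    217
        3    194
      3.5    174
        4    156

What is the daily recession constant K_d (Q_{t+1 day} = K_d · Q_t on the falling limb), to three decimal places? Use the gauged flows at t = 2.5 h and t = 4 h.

Between t = 2.5 h and t = 4 h the flow falls from 217 to 156 m³/s over 3×0.5 h = 1.5 h.
Per-interval ratio K = (156/217)^(1/3) = 0.8958; K_d = K^(24/0.5) = 0.005.

K_d ≈ 0.005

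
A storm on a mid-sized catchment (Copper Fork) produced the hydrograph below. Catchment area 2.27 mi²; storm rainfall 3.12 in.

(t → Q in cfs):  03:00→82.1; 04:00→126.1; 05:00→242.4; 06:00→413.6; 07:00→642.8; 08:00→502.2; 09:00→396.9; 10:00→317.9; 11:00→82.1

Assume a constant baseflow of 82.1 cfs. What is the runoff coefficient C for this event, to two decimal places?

C ≈ 0.45

ΣQ_DR = 2067 cfs; V = ΣQ_DR·Δt = 7.442 × 10^6 ft³.
Runoff depth d = V / A = 1.411 in.
C = d / P = 1.411 / 3.12 = 0.45.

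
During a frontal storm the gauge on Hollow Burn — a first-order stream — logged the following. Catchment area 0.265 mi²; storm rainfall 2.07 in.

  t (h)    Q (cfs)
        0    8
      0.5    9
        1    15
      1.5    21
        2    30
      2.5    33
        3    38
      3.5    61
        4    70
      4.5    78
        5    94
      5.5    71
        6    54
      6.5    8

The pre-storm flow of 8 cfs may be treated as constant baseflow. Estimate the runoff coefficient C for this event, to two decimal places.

ΣQ_DR = 478.0 cfs; V = ΣQ_DR·Δt = 8.604 × 10^5 ft³.
Runoff depth d = V / A = 1.398 in.
C = d / P = 1.398 / 2.07 = 0.68.

C ≈ 0.68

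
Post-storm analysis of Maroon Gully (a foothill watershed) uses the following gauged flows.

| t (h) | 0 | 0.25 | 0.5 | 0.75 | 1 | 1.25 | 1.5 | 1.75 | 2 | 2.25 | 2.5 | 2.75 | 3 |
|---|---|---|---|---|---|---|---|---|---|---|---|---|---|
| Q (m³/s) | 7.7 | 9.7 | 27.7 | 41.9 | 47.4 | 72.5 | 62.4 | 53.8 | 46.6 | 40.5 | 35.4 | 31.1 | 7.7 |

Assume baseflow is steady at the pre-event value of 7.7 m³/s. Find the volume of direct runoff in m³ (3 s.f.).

Direct-runoff ordinates (Q − Q_b): 0.0, 2.0, 20.0, 34.2, 39.7, 64.8, 54.7, 46.1, 38.9, 32.8, 27.7, 23.4, 0.0 m³/s.
ΣQ_DR = 384.3 m³/s.
With Δt = 0.25 h = 900 s, V = ΣQ_DR · Δt = 384.3 × 900 = 3.46 × 10^5 m³.

V ≈ 3.46 × 10^5 m³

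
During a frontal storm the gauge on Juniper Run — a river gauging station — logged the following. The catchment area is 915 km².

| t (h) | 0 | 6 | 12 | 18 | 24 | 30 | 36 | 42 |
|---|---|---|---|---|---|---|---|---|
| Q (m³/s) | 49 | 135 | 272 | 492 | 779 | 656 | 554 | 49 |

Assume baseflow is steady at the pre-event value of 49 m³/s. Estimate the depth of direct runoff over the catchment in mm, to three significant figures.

Direct runoff: 0.0, 86.0, 223.0, 443.0, 730.0, 607.0, 505.0, 0.0 m³/s; ΣQ_DR = 2594 m³/s.
V = ΣQ_DR · Δt = 2594 × 21600 s = 5.603 × 10^7 m³.
Over A = 915 km², depth = V / A = 61.2 mm.

d ≈ 61.2 mm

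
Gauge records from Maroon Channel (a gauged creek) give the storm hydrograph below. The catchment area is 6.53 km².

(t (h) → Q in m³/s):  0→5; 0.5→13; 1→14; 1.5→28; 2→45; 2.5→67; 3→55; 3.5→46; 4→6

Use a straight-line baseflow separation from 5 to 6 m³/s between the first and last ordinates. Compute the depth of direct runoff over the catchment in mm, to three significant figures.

Direct runoff: 0.00, 7.88, 8.75, 22.62, 39.50, 61.38, 49.25, 40.12, 0.00 m³/s; ΣQ_DR = 229.5 m³/s.
V = ΣQ_DR · Δt = 229.5 × 1800 s = 4.131 × 10^5 m³.
Over A = 6.53 km², depth = V / A = 63.3 mm.

d ≈ 63.3 mm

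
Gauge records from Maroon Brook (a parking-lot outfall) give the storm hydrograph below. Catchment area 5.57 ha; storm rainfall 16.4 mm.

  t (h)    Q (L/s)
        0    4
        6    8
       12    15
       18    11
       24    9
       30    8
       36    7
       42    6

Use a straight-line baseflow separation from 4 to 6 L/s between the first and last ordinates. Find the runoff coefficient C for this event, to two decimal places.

ΣQ_DR = 28.00 L/s; V = ΣQ_DR·Δt = 6.048 × 10^5 L.
Runoff depth d = V / A = 10.86 mm.
C = d / P = 10.86 / 16.4 = 0.66.

C ≈ 0.66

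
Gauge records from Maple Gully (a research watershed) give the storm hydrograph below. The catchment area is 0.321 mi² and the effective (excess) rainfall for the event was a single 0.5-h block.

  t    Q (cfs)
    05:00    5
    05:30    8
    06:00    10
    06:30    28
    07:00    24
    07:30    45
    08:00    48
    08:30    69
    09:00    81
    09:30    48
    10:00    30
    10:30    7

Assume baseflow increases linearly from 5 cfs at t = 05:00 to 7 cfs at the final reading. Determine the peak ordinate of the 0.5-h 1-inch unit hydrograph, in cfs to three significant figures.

Direct runoff: 0.00, 2.82, 4.64, 22.45, 18.27, 39.09, 41.91, 62.73, 74.55, 41.36, 23.18, 0.00 cfs; ΣQ_DR = 331.0 cfs, peak = 74.55 cfs.
Runoff depth d = ΣQ_DR·Δt / A = 331.0 × 1800 / (0.321 mi²) = 0.7989 in.
The 1-inch UH is the DRH scaled by (1 in)/d, so U_p = 74.55 × 1/0.7989 = 93.3 cfs.

U_p ≈ 93.3 cfs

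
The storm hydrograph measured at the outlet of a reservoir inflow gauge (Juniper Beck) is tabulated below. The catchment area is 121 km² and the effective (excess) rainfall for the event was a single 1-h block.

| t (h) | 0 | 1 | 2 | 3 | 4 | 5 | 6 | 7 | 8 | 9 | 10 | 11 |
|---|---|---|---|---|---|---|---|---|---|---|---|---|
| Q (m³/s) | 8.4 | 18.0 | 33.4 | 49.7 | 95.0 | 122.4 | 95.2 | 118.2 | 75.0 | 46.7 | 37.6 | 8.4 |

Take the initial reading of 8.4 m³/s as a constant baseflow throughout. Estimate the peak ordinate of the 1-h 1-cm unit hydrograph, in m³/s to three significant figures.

Direct runoff: 0.0, 9.6, 25.0, 41.3, 86.6, 114.0, 86.8, 109.8, 66.6, 38.3, 29.2, 0.0 m³/s; ΣQ_DR = 607.2 m³/s, peak = 114.0 m³/s.
Runoff depth d = ΣQ_DR·Δt / A = 607.2 × 3600 / (121 km²) = 18.07 mm.
The 1-cm UH is the DRH scaled by (10 mm)/d, so U_p = 114.0 × 10/18.07 = 63.1 m³/s.

U_p ≈ 63.1 m³/s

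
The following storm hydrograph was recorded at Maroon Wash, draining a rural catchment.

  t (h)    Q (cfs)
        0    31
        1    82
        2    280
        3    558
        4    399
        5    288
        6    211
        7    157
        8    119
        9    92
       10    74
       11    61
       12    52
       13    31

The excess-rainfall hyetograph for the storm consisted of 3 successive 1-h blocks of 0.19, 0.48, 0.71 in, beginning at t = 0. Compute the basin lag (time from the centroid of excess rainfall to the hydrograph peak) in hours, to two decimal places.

t_L ≈ 1.12 h

Centroid of excess rainfall: t_c = Σ P_i·t̄_i / ΣP_i = 1.8768 h (block centres at 0.5, 1.5, 2.5 h).
Hydrograph peak occurs at t = 3 h, so basin lag t_L = 3 − 1.8768 = 1.12 h.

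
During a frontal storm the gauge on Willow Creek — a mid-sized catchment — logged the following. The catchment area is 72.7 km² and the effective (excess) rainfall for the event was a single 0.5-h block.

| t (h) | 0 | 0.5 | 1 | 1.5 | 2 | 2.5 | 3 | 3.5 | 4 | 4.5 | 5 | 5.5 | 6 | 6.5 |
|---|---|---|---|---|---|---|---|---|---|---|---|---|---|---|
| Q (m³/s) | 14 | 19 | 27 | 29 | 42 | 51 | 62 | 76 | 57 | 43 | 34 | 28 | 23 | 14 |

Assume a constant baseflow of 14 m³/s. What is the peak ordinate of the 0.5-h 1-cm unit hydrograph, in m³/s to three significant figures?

U_p ≈ 77.5 m³/s

Direct runoff: 0.0, 5.0, 13.0, 15.0, 28.0, 37.0, 48.0, 62.0, 43.0, 29.0, 20.0, 14.0, 9.0, 0.0 m³/s; ΣQ_DR = 323.0 m³/s, peak = 62.0 m³/s.
Runoff depth d = ΣQ_DR·Δt / A = 323.0 × 1800 / (72.7 km²) = 7.997 mm.
The 1-cm UH is the DRH scaled by (10 mm)/d, so U_p = 62.0 × 10/7.997 = 77.5 m³/s.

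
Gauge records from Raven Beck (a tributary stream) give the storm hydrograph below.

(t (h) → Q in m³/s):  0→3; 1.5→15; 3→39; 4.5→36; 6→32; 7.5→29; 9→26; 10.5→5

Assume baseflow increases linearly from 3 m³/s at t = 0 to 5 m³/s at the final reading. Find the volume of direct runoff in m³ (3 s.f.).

Direct-runoff ordinates (Q − Q_b): 0.00, 11.71, 35.43, 32.14, 27.86, 24.57, 21.29, 0.00 m³/s.
ΣQ_DR = 153.0 m³/s.
With Δt = 1.5 h = 5400 s, V = ΣQ_DR · Δt = 153.0 × 5400 = 8.26 × 10^5 m³.

V ≈ 8.26 × 10^5 m³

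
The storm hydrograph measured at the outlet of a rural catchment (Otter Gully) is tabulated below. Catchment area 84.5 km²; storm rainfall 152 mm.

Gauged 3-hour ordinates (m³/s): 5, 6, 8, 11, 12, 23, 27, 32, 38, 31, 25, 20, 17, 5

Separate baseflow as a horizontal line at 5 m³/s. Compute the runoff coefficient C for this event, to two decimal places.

C ≈ 0.16

ΣQ_DR = 190.0 m³/s; V = ΣQ_DR·Δt = 2.052 × 10^6 m³.
Runoff depth d = V / A = 24.28 mm.
C = d / P = 24.28 / 152 = 0.16.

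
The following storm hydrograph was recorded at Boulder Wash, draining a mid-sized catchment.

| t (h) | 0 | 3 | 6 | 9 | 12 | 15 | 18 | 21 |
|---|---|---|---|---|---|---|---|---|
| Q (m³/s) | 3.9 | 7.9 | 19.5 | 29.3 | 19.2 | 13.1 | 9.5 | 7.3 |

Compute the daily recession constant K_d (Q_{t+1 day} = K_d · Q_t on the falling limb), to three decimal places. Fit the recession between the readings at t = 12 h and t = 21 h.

K_d ≈ 0.076

Between t = 12 h and t = 21 h the flow falls from 19.2 to 7.3 m³/s over 3×3 h = 9 h.
Per-interval ratio K = (7.3/19.2)^(1/3) = 0.7244; K_d = K^(24/3) = 0.076.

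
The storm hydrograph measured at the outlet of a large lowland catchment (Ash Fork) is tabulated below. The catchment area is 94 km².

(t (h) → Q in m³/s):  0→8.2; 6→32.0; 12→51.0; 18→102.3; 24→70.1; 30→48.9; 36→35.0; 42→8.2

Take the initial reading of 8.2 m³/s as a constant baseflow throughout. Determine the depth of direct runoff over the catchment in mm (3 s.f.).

d ≈ 66.7 mm

Direct runoff: 0.0, 23.8, 42.8, 94.1, 61.9, 40.7, 26.8, 0.0 m³/s; ΣQ_DR = 290.1 m³/s.
V = ΣQ_DR · Δt = 290.1 × 21600 s = 6.266 × 10^6 m³.
Over A = 94 km², depth = V / A = 66.7 mm.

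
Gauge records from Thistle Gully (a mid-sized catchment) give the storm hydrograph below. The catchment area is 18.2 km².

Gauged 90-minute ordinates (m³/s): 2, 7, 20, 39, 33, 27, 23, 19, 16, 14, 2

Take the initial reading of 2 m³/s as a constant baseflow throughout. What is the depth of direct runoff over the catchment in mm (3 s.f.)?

Direct runoff: 0.0, 5.0, 18.0, 37.0, 31.0, 25.0, 21.0, 17.0, 14.0, 12.0, 0.0 m³/s; ΣQ_DR = 180.0 m³/s.
V = ΣQ_DR · Δt = 180.0 × 5400 s = 9.720 × 10^5 m³.
Over A = 18.2 km², depth = V / A = 53.4 mm.

d ≈ 53.4 mm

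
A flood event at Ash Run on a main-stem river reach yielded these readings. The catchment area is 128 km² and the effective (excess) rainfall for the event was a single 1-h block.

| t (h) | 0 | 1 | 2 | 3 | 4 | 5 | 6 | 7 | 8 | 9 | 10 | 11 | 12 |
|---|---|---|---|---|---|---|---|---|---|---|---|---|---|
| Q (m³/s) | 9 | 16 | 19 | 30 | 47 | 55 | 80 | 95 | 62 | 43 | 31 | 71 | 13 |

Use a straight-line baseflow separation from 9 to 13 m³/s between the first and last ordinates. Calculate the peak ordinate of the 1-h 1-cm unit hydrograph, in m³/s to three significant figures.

Direct runoff: 0.00, 6.67, 9.33, 20.00, 36.67, 44.33, 69.00, 83.67, 50.33, 31.00, 18.67, 58.33, 0.00 m³/s; ΣQ_DR = 428.0 m³/s, peak = 83.67 m³/s.
Runoff depth d = ΣQ_DR·Δt / A = 428.0 × 3600 / (128 km²) = 12.04 mm.
The 1-cm UH is the DRH scaled by (10 mm)/d, so U_p = 83.67 × 10/12.04 = 69.5 m³/s.

U_p ≈ 69.5 m³/s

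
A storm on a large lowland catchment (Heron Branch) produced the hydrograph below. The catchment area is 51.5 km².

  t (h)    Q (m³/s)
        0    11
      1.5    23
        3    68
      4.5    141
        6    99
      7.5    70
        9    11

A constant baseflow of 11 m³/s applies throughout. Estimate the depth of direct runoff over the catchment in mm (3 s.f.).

Direct runoff: 0.0, 12.0, 57.0, 130.0, 88.0, 59.0, 0.0 m³/s; ΣQ_DR = 346.0 m³/s.
V = ΣQ_DR · Δt = 346.0 × 5400 s = 1.868 × 10^6 m³.
Over A = 51.5 km², depth = V / A = 36.3 mm.

d ≈ 36.3 mm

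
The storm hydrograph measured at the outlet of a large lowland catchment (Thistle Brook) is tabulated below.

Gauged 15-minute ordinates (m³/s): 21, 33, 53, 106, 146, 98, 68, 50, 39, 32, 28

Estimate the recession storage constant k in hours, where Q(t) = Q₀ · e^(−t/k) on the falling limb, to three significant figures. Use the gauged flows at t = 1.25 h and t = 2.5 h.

On the falling limb, Q drops from 98 to 28 m³/s between t = 1.25 h and t = 2.5 h (Δt = 1.25 h).
k = −Δt / ln(Q₂/Q₁) = −1.25 / ln(28/98) = 0.998 h.

k ≈ 0.998 h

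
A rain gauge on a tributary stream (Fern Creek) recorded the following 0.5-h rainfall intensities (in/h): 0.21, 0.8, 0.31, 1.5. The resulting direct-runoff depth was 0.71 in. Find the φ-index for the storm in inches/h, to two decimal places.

φ ≈ 0.44 in/h

Only the 2 blocks with intensity above φ contribute runoff: 0.8, 1.5 in/h.
Σ(I−φ)·Δt = d  ⇒  (0.8+1.5 − 2φ)·0.5 = 0.71
φ = (2.300 − 0.71/0.5) / 2 = 0.44 in/h.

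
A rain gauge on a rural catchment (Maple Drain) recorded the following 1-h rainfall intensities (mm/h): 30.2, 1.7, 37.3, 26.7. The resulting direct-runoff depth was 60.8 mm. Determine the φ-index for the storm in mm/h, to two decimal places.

Only the 3 blocks with intensity above φ contribute runoff: 30.2, 37.3, 26.7 mm/h.
Σ(I−φ)·Δt = d  ⇒  (30.2+37.3+26.7 − 3φ)·1 = 60.8
φ = (94.20 − 60.8/1) / 3 = 11.13 mm/h.

φ ≈ 11.13 mm/h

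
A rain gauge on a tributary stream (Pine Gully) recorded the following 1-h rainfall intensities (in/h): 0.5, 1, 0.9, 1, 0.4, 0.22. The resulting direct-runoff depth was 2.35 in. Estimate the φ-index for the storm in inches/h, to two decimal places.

φ ≈ 0.29 in/h

Only the 5 blocks with intensity above φ contribute runoff: 0.5, 1, 0.9, 1, 0.4 in/h.
Σ(I−φ)·Δt = d  ⇒  (0.5+1+0.9+1+0.4 − 5φ)·1 = 2.35
φ = (3.800 − 2.35/1) / 5 = 0.29 in/h.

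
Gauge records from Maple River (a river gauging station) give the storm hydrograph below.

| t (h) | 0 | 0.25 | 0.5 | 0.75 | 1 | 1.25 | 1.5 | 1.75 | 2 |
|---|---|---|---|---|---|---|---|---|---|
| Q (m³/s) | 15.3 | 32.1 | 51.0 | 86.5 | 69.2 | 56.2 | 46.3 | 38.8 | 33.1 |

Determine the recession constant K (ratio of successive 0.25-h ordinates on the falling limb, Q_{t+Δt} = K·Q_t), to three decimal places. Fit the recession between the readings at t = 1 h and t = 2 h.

K ≈ 0.832

Using the recession-limb readings at t = 1 h and t = 2 h: Q falls from 69.2 to 33.1 m³/s over 4 intervals.
K = (Q₂/Q₁)^(1/4) = (33.1/69.2)^(1/4) = 0.832.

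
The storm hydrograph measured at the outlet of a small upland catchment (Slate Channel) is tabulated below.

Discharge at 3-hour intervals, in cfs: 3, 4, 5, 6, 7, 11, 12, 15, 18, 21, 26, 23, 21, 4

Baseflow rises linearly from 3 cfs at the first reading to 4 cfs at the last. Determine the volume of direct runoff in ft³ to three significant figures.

V ≈ 1.37 × 10^6 ft³

Direct-runoff ordinates (Q − Q_b): 0.00, 0.92, 1.85, 2.77, 3.69, 7.62, 8.54, 11.46, 14.38, 17.31, 22.23, 19.15, 17.08, 0.00 cfs.
ΣQ_DR = 127.0 cfs.
With Δt = 3 h = 10800 s, V = ΣQ_DR · Δt = 127.0 × 10800 = 1.37 × 10^6 ft³.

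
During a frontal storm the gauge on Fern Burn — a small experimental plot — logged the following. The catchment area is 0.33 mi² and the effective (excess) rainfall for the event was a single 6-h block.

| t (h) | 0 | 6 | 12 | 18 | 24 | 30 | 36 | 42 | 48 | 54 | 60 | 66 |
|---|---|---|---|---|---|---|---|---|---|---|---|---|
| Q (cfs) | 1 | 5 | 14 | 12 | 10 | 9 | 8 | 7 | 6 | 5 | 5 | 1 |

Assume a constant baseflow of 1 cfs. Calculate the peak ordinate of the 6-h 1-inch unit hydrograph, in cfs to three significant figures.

Direct runoff: 0.0, 4.0, 13.0, 11.0, 9.0, 8.0, 7.0, 6.0, 5.0, 4.0, 4.0, 0.0 cfs; ΣQ_DR = 71.00 cfs, peak = 13.0 cfs.
Runoff depth d = ΣQ_DR·Δt / A = 71.00 × 21600 / (0.33 mi²) = 2.000 in.
The 1-inch UH is the DRH scaled by (1 in)/d, so U_p = 13.0 × 1/2.000 = 6.50 cfs.

U_p ≈ 6.50 cfs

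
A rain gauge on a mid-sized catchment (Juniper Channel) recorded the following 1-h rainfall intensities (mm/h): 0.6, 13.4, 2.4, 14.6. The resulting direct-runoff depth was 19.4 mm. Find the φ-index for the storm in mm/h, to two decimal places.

φ ≈ 4.30 mm/h

Only the 2 blocks with intensity above φ contribute runoff: 13.4, 14.6 mm/h.
Σ(I−φ)·Δt = d  ⇒  (13.4+14.6 − 2φ)·1 = 19.4
φ = (28.00 − 19.4/1) / 2 = 4.30 mm/h.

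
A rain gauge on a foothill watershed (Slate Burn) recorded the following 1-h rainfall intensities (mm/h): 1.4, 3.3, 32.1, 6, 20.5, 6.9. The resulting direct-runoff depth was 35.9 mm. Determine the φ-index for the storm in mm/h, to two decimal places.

φ ≈ 8.35 mm/h

Only the 2 blocks with intensity above φ contribute runoff: 32.1, 20.5 mm/h.
Σ(I−φ)·Δt = d  ⇒  (32.1+20.5 − 2φ)·1 = 35.9
φ = (52.60 − 35.9/1) / 2 = 8.35 mm/h.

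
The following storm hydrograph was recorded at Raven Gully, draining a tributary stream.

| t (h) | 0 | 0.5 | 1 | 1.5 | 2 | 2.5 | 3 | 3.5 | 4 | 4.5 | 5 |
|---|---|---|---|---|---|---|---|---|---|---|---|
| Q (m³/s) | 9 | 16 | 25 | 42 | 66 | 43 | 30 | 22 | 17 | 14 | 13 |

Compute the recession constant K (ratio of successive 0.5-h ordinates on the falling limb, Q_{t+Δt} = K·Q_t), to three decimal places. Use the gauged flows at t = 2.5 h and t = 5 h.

K ≈ 0.787

Using the recession-limb readings at t = 2.5 h and t = 5 h: Q falls from 43 to 13 m³/s over 5 intervals.
K = (Q₂/Q₁)^(1/5) = (13/43)^(1/5) = 0.787.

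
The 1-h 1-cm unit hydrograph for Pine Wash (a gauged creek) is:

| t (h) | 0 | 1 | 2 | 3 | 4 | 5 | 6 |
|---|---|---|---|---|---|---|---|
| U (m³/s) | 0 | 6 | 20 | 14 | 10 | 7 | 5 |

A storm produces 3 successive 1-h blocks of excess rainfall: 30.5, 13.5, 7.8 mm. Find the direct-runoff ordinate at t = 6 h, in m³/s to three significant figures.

By discrete convolution, Q_j = Σ (P_i / 10 mm) · U_{j−i}.
At t = 6 h (j=6): Q = (30.5/10)·5 + (13.5/10)·7 + (7.8/10)·10 = 32.5 m³/s.

Q ≈ 32.5 m³/s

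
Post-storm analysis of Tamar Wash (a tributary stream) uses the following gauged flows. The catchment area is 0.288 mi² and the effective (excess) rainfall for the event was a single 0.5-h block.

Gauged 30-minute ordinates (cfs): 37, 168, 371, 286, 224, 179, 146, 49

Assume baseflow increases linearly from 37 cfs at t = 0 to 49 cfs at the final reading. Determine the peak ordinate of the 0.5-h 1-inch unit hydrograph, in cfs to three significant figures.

Direct runoff: 0.00, 129.29, 330.57, 243.86, 180.14, 133.43, 98.71, 0.00 cfs; ΣQ_DR = 1116 cfs, peak = 330.57 cfs.
Runoff depth d = ΣQ_DR·Δt / A = 1116 × 1800 / (0.288 mi²) = 3.002 in.
The 1-inch UH is the DRH scaled by (1 in)/d, so U_p = 330.57 × 1/3.002 = 110 cfs.

U_p ≈ 110 cfs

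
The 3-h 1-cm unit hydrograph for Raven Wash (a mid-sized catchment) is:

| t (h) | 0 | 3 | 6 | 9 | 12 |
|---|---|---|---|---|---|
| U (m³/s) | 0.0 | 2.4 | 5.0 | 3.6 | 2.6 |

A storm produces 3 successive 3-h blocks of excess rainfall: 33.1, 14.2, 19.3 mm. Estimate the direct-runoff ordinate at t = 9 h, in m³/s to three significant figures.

Q ≈ 23.6 m³/s

By discrete convolution, Q_j = Σ (P_i / 10 mm) · U_{j−i}.
At t = 9 h (j=3): Q = (33.1/10)·3.6 + (14.2/10)·5.0 + (19.3/10)·2.4 = 23.6 m³/s.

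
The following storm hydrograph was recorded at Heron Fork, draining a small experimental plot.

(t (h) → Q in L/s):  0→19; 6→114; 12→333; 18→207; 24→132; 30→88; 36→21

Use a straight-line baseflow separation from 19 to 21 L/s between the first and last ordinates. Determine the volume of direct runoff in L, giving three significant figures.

V ≈ 1.67 × 10^7 L

Direct-runoff ordinates (Q − Q_b): 0.00, 94.67, 313.33, 187.00, 111.67, 67.33, 0.00 L/s.
ΣQ_DR = 774.0 L/s.
With Δt = 6 h = 21600 s, V = ΣQ_DR · Δt = 774.0 × 21600 = 1.67 × 10^7 L.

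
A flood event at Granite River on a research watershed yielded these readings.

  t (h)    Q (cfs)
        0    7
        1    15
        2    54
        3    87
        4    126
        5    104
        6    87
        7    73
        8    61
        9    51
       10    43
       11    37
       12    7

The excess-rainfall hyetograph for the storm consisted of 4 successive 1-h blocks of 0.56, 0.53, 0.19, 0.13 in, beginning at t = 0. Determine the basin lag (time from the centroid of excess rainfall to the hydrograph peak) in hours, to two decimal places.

t_L ≈ 2.58 h

Centroid of excess rainfall: t_c = Σ P_i·t̄_i / ΣP_i = 1.4220 h (block centres at 0.5, 1.5, 2.5, 3.5 h).
Hydrograph peak occurs at t = 4 h, so basin lag t_L = 4 − 1.4220 = 2.58 h.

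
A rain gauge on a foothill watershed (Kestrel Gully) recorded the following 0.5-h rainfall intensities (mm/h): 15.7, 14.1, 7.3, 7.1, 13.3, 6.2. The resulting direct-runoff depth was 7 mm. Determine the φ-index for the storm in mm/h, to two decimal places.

Only the 3 blocks with intensity above φ contribute runoff: 15.7, 14.1, 13.3 mm/h.
Σ(I−φ)·Δt = d  ⇒  (15.7+14.1+13.3 − 3φ)·0.5 = 7
φ = (43.10 − 7/0.5) / 3 = 9.70 mm/h.

φ ≈ 9.70 mm/h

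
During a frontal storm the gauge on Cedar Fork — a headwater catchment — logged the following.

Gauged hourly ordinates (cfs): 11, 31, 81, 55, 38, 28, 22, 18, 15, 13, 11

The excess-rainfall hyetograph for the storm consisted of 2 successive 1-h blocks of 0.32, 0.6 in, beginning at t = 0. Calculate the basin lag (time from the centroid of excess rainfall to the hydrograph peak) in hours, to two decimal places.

Centroid of excess rainfall: t_c = Σ P_i·t̄_i / ΣP_i = 1.1522 h (block centres at 0.5, 1.5 h).
Hydrograph peak occurs at t = 2 h, so basin lag t_L = 2 − 1.1522 = 0.85 h.

t_L ≈ 0.85 h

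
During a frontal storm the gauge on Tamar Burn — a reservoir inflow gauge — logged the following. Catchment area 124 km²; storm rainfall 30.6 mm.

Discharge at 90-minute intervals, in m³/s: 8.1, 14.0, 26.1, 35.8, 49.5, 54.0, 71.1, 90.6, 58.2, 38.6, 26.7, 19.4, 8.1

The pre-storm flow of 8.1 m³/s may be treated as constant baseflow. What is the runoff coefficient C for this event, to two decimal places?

ΣQ_DR = 394.9 m³/s; V = ΣQ_DR·Δt = 2.132 × 10^6 m³.
Runoff depth d = V / A = 17.20 mm.
C = d / P = 17.20 / 30.6 = 0.56.

C ≈ 0.56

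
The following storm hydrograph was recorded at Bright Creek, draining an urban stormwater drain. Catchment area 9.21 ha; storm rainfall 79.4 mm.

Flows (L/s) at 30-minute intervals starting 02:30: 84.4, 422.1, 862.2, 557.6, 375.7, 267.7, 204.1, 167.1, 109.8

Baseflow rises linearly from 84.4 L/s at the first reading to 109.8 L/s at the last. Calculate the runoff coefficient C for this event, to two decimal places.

ΣQ_DR = 2177 L/s; V = ΣQ_DR·Δt = 3.918 × 10^6 L.
Runoff depth d = V / A = 42.54 mm.
C = d / P = 42.54 / 79.4 = 0.54.

C ≈ 0.54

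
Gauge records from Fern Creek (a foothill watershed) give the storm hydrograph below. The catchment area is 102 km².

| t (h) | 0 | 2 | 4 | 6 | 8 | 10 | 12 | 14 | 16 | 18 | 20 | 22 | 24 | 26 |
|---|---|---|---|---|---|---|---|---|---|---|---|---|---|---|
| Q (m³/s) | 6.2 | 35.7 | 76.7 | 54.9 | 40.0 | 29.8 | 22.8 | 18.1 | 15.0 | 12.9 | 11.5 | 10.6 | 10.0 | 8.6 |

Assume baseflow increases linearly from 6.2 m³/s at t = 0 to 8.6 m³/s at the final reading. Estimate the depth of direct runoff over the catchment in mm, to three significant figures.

d ≈ 17.6 mm

Direct runoff: 0.00, 29.32, 70.13, 48.15, 33.06, 22.68, 15.49, 10.61, 7.32, 5.04, 3.45, 2.37, 1.58, 0.00 m³/s; ΣQ_DR = 249.2 m³/s.
V = ΣQ_DR · Δt = 249.2 × 7200 s = 1.794 × 10^6 m³.
Over A = 102 km², depth = V / A = 17.6 mm.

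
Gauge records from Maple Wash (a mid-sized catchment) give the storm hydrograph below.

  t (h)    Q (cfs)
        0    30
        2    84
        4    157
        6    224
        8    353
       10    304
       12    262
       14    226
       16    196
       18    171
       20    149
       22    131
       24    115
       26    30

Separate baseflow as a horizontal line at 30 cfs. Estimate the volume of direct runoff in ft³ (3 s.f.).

Direct-runoff ordinates (Q − Q_b): 0.0, 54.0, 127.0, 194.0, 323.0, 274.0, 232.0, 196.0, 166.0, 141.0, 119.0, 101.0, 85.0, 0.0 cfs.
ΣQ_DR = 2012 cfs.
With Δt = 2 h = 7200 s, V = ΣQ_DR · Δt = 2012 × 7200 = 1.45 × 10^7 ft³.

V ≈ 1.45 × 10^7 ft³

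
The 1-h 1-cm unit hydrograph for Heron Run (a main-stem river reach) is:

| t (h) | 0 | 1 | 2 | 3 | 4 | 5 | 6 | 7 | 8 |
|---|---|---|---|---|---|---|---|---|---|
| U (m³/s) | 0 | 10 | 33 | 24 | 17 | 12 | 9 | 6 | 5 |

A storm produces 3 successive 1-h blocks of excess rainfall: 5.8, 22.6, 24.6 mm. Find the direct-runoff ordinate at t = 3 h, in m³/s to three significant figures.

Q ≈ 113 m³/s

By discrete convolution, Q_j = Σ (P_i / 10 mm) · U_{j−i}.
At t = 3 h (j=3): Q = (5.8/10)·24 + (22.6/10)·33 + (24.6/10)·10 = 113 m³/s.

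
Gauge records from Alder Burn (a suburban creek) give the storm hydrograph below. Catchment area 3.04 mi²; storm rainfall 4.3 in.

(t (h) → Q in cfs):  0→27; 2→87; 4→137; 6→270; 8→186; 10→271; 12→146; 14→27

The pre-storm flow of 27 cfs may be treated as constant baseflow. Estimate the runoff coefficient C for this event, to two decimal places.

C ≈ 0.22

ΣQ_DR = 935.0 cfs; V = ΣQ_DR·Δt = 6.732 × 10^6 ft³.
Runoff depth d = V / A = 0.9532 in.
C = d / P = 0.9532 / 4.3 = 0.22.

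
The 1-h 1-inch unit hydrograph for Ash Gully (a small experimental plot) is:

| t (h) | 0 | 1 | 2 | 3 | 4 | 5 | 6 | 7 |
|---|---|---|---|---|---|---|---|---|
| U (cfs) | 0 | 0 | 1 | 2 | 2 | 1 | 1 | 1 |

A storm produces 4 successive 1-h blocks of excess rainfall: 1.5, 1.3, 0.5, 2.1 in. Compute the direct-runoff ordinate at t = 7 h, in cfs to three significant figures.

Q ≈ 7.50 cfs

By discrete convolution, Q_j = Σ (P_i / 1 in) · U_{j−i}.
At t = 7 h (j=7): Q = (1.5/1)·1 + (1.3/1)·1 + (0.5/1)·1 + (2.1/1)·2 = 7.50 cfs.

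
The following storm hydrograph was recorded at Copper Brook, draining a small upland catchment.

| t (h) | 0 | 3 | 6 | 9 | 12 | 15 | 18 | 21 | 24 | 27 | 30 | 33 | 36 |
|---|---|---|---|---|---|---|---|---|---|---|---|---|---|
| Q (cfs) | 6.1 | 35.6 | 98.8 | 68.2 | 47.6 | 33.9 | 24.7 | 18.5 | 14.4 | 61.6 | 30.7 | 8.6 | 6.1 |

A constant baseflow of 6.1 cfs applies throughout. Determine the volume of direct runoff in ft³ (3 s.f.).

V ≈ 4.06 × 10^6 ft³

Direct-runoff ordinates (Q − Q_b): 0.0, 29.5, 92.7, 62.1, 41.5, 27.8, 18.6, 12.4, 8.3, 55.5, 24.6, 2.5, 0.0 cfs.
ΣQ_DR = 375.5 cfs.
With Δt = 3 h = 10800 s, V = ΣQ_DR · Δt = 375.5 × 10800 = 4.06 × 10^6 ft³.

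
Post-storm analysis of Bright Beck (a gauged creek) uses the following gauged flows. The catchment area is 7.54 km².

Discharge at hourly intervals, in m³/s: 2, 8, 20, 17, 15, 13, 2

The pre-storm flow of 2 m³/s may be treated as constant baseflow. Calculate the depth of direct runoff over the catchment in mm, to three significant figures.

Direct runoff: 0.0, 6.0, 18.0, 15.0, 13.0, 11.0, 0.0 m³/s; ΣQ_DR = 63.00 m³/s.
V = ΣQ_DR · Δt = 63.00 × 3600 s = 2.268 × 10^5 m³.
Over A = 7.54 km², depth = V / A = 30.1 mm.

d ≈ 30.1 mm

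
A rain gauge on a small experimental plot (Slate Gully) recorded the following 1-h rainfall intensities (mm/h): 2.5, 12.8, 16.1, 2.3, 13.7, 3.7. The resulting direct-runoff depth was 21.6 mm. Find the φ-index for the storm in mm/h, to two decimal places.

Only the 3 blocks with intensity above φ contribute runoff: 12.8, 16.1, 13.7 mm/h.
Σ(I−φ)·Δt = d  ⇒  (12.8+16.1+13.7 − 3φ)·1 = 21.6
φ = (42.60 − 21.6/1) / 3 = 7.00 mm/h.

φ ≈ 7.00 mm/h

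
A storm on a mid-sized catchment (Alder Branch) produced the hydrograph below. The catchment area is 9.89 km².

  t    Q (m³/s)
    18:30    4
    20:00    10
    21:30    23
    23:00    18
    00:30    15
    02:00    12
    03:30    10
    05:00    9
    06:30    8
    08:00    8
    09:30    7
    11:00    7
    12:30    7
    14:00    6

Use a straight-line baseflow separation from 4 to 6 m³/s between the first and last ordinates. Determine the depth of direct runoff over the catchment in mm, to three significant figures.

Direct runoff: 0.00, 5.85, 18.69, 13.54, 10.38, 7.23, 5.08, 3.92, 2.77, 2.62, 1.46, 1.31, 1.15, 0.00 m³/s; ΣQ_DR = 74.00 m³/s.
V = ΣQ_DR · Δt = 74.00 × 5400 s = 3.996 × 10^5 m³.
Over A = 9.89 km², depth = V / A = 40.4 mm.

d ≈ 40.4 mm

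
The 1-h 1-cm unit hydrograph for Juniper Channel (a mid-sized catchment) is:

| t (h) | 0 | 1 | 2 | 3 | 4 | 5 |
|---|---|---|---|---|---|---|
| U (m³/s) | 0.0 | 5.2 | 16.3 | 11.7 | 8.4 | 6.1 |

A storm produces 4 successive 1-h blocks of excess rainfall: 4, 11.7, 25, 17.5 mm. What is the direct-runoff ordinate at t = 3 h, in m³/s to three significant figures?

Q ≈ 36.8 m³/s

By discrete convolution, Q_j = Σ (P_i / 10 mm) · U_{j−i}.
At t = 3 h (j=3): Q = (4/10)·11.7 + (11.7/10)·16.3 + (25/10)·5.2 + (17.5/10)·0.0 = 36.8 m³/s.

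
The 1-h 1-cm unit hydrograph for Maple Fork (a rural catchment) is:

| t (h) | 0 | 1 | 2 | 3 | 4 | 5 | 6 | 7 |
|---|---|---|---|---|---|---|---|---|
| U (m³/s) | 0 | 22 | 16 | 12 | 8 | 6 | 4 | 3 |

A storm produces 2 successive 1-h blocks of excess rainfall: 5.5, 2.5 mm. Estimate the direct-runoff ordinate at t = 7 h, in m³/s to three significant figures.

Q ≈ 2.65 m³/s

By discrete convolution, Q_j = Σ (P_i / 10 mm) · U_{j−i}.
At t = 7 h (j=7): Q = (5.5/10)·3 + (2.5/10)·4 = 2.65 m³/s.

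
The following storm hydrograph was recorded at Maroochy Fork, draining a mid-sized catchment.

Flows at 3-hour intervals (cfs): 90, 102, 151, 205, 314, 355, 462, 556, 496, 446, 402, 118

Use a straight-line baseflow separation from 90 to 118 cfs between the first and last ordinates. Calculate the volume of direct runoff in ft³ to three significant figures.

V ≈ 2.64 × 10^7 ft³

Direct-runoff ordinates (Q − Q_b): 0.00, 9.45, 55.91, 107.36, 213.82, 252.27, 356.73, 448.18, 385.64, 333.09, 286.55, 0.00 cfs.
ΣQ_DR = 2449 cfs.
With Δt = 3 h = 10800 s, V = ΣQ_DR · Δt = 2449 × 10800 = 2.64 × 10^7 ft³.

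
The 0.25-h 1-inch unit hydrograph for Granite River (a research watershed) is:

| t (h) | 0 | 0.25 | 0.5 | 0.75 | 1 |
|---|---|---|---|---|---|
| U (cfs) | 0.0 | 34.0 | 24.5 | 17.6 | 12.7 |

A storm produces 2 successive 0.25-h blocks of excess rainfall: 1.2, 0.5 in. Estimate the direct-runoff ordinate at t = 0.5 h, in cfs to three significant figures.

By discrete convolution, Q_j = Σ (P_i / 1 in) · U_{j−i}.
At t = 0.5 h (j=2): Q = (1.2/1)·24.5 + (0.5/1)·34.0 = 46.4 cfs.

Q ≈ 46.4 cfs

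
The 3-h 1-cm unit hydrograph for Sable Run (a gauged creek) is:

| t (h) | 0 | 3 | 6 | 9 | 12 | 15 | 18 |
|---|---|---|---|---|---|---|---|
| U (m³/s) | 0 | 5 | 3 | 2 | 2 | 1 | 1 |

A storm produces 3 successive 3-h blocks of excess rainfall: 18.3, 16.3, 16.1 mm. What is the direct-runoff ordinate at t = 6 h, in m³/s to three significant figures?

Q ≈ 13.6 m³/s

By discrete convolution, Q_j = Σ (P_i / 10 mm) · U_{j−i}.
At t = 6 h (j=2): Q = (18.3/10)·3 + (16.3/10)·5 + (16.1/10)·0 = 13.6 m³/s.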